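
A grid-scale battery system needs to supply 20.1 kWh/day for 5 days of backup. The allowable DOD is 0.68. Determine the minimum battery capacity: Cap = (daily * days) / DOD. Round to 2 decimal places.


Total energy needed = daily * days = 20.1 * 5 = 100.5 kWh
Account for depth of discharge:
  Cap = total_energy / DOD = 100.5 / 0.68
  Cap = 147.79 kWh

147.79


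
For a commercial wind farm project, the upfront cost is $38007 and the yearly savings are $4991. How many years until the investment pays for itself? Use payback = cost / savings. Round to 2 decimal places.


Simple payback period = initial cost / annual savings
Payback = 38007 / 4991
Payback = 7.62 years

7.62


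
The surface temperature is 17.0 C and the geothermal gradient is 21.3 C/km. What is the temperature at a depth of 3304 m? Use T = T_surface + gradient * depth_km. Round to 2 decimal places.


Convert depth to km: 3304 / 1000 = 3.304 km
Temperature increase = gradient * depth_km = 21.3 * 3.304 = 70.38 C
Temperature at depth = T_surface + delta_T = 17.0 + 70.38
T = 87.38 C

87.38


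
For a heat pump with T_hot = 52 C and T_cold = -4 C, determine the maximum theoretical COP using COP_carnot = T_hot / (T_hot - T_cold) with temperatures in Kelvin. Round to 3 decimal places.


Convert to Kelvin:
  T_hot = 52 + 273.15 = 325.15 K
  T_cold = -4 + 273.15 = 269.15 K
Apply Carnot COP formula:
  COP = T_hot_K / (T_hot_K - T_cold_K) = 325.15 / 56.0
  COP = 5.806

5.806


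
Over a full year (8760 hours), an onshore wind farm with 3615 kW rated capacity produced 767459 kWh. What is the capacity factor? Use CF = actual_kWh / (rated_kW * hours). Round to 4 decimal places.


Capacity factor = actual output / maximum possible output
Maximum possible = rated * hours = 3615 * 8760 = 31667400 kWh
CF = 767459 / 31667400
CF = 0.0242

0.0242


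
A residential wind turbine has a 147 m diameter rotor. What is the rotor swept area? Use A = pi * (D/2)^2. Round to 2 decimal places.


Compute the rotor radius:
  r = D / 2 = 147 / 2 = 73.5 m
Calculate swept area:
  A = pi * r^2 = pi * 73.5^2
  A = 16971.67 m^2

16971.67


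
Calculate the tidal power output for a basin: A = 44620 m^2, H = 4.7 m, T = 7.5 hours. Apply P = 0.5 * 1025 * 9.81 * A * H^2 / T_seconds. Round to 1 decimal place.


Convert period to seconds: T = 7.5 * 3600 = 27000.0 s
H^2 = 4.7^2 = 22.09
P = 0.5 * rho * g * A * H^2 / T
P = 0.5 * 1025 * 9.81 * 44620 * 22.09 / 27000.0
P = 183537.3 W

183537.3


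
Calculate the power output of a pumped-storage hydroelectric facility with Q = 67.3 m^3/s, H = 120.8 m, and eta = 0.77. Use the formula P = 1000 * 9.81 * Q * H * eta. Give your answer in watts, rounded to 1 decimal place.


Apply the hydropower formula P = rho * g * Q * H * eta
rho * g = 1000 * 9.81 = 9810.0
P = 9810.0 * 67.3 * 120.8 * 0.77
P = 61410372.4 W

61410372.4


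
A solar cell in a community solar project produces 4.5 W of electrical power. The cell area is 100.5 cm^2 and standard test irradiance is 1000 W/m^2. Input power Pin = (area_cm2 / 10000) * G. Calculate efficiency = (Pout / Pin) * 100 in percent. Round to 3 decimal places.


First compute the input power:
  Pin = area_cm2 / 10000 * G = 100.5 / 10000 * 1000 = 10.05 W
Then compute efficiency:
  Efficiency = (Pout / Pin) * 100 = (4.5 / 10.05) * 100
  Efficiency = 44.776%

44.776


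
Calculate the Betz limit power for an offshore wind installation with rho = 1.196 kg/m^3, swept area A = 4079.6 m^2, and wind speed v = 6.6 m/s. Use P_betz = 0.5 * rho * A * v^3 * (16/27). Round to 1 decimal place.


The Betz coefficient Cp_max = 16/27 = 0.5926
v^3 = 6.6^3 = 287.496
P_betz = 0.5 * rho * A * v^3 * Cp_max
P_betz = 0.5 * 1.196 * 4079.6 * 287.496 * 0.5926
P_betz = 415629.9 W

415629.9


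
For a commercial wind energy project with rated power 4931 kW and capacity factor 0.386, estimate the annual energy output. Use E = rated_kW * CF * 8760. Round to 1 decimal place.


Annual energy = rated_kW * capacity_factor * hours_per_year
Given: P_rated = 4931 kW, CF = 0.386, hours = 8760
E = 4931 * 0.386 * 8760
E = 16673486.2 kWh

16673486.2


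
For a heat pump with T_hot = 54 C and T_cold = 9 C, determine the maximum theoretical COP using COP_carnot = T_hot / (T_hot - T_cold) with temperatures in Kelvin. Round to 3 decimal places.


Convert to Kelvin:
  T_hot = 54 + 273.15 = 327.15 K
  T_cold = 9 + 273.15 = 282.15 K
Apply Carnot COP formula:
  COP = T_hot_K / (T_hot_K - T_cold_K) = 327.15 / 45.0
  COP = 7.270

7.270


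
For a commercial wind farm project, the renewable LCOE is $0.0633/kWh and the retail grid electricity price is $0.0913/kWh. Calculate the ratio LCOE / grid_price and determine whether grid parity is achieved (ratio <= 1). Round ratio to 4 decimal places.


Compare LCOE to grid price:
  LCOE = $0.0633/kWh, Grid price = $0.0913/kWh
  Ratio = LCOE / grid_price = 0.0633 / 0.0913 = 0.6933
  Grid parity achieved (ratio <= 1)? yes

0.6933


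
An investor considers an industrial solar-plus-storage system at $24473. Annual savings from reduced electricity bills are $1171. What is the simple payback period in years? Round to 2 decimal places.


Simple payback period = initial cost / annual savings
Payback = 24473 / 1171
Payback = 20.90 years

20.90


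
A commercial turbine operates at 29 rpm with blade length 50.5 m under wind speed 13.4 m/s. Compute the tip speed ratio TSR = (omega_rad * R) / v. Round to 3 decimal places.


Convert rotational speed to rad/s:
  omega = 29 * 2 * pi / 60 = 3.0369 rad/s
Compute tip speed:
  v_tip = omega * R = 3.0369 * 50.5 = 153.362 m/s
Tip speed ratio:
  TSR = v_tip / v_wind = 153.362 / 13.4 = 11.445

11.445


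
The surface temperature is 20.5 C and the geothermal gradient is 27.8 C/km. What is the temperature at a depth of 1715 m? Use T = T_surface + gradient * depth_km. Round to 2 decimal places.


Convert depth to km: 1715 / 1000 = 1.715 km
Temperature increase = gradient * depth_km = 27.8 * 1.715 = 47.68 C
Temperature at depth = T_surface + delta_T = 20.5 + 47.68
T = 68.18 C

68.18


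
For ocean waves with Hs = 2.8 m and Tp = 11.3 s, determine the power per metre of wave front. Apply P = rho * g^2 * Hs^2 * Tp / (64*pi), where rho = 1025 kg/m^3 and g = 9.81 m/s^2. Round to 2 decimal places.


Apply wave power formula:
  g^2 = 9.81^2 = 96.2361
  Hs^2 = 2.8^2 = 7.84
  Numerator = rho * g^2 * Hs^2 * Tp = 1025 * 96.2361 * 7.84 * 11.3 = 8738892.29
  Denominator = 64 * pi = 201.0619
  P = 8738892.29 / 201.0619 = 43463.68 W/m

43463.68


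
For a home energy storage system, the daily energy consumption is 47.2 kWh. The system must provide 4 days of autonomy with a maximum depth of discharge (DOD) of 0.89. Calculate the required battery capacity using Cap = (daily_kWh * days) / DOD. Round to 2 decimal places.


Total energy needed = daily * days = 47.2 * 4 = 188.8 kWh
Account for depth of discharge:
  Cap = total_energy / DOD = 188.8 / 0.89
  Cap = 212.13 kWh

212.13


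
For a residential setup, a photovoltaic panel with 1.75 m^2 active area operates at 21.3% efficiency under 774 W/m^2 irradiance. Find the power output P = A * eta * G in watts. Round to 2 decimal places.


Use the solar power formula P = A * eta * G.
Given: A = 1.75 m^2, eta = 0.213, G = 774 W/m^2
P = 1.75 * 0.213 * 774
P = 288.51 W

288.51


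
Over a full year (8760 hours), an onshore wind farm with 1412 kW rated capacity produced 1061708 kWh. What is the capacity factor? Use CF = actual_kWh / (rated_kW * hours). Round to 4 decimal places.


Capacity factor = actual output / maximum possible output
Maximum possible = rated * hours = 1412 * 8760 = 12369120 kWh
CF = 1061708 / 12369120
CF = 0.0858

0.0858


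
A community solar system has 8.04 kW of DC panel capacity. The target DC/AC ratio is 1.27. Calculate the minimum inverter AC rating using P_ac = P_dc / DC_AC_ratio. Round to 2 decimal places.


The inverter AC capacity is determined by the DC/AC ratio.
Given: P_dc = 8.04 kW, DC/AC ratio = 1.27
P_ac = P_dc / ratio = 8.04 / 1.27
P_ac = 6.33 kW

6.33


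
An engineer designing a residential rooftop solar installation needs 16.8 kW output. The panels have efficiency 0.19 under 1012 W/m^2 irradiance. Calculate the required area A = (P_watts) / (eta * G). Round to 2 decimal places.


Convert target power to watts: P = 16.8 * 1000 = 16800.0 W
Compute denominator: eta * G = 0.19 * 1012 = 192.28
Required area A = P / (eta * G) = 16800.0 / 192.28
A = 87.37 m^2

87.37


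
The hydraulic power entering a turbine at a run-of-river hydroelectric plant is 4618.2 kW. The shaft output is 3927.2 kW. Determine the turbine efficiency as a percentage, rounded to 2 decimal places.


Turbine efficiency = (output power / input power) * 100
eta = (3927.2 / 4618.2) * 100
eta = 85.04%

85.04


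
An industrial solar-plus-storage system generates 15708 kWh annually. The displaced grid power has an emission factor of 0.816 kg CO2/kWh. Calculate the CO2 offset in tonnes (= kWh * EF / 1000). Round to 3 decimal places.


CO2 offset in kg = generation * emission_factor
CO2 offset = 15708 * 0.816 = 12817.73 kg
Convert to tonnes:
  CO2 offset = 12817.73 / 1000 = 12.818 tonnes

12.818


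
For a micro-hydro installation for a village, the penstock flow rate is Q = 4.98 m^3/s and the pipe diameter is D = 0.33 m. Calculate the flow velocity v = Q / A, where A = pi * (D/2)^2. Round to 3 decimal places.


Compute pipe cross-sectional area:
  A = pi * (D/2)^2 = pi * (0.33/2)^2 = 0.0855 m^2
Calculate velocity:
  v = Q / A = 4.98 / 0.0855
  v = 58.225 m/s

58.225


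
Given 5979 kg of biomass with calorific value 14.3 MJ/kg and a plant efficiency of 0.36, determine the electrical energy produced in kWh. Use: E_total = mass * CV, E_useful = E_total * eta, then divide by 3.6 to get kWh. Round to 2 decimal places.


Total energy = mass * CV = 5979 * 14.3 = 85499.7 MJ
Useful energy = total * eta = 85499.7 * 0.36 = 30779.89 MJ
Convert to kWh: 30779.89 / 3.6
Useful energy = 8549.97 kWh

8549.97


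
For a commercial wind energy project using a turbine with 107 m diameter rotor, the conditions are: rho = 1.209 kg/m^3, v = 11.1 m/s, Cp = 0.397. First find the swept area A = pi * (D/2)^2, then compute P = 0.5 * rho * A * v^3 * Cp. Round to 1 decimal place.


Step 1 -- Compute swept area:
  A = pi * (D/2)^2 = pi * (107/2)^2 = 8992.02 m^2
Step 2 -- Apply wind power equation:
  P = 0.5 * rho * A * v^3 * Cp
  v^3 = 11.1^3 = 1367.631
  P = 0.5 * 1.209 * 8992.02 * 1367.631 * 0.397
  P = 2951298.8 W

2951298.8


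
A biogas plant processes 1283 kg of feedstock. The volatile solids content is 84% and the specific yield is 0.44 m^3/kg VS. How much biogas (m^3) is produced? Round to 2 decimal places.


Compute volatile solids:
  VS = mass * VS_fraction = 1283 * 0.84 = 1077.72 kg
Calculate biogas volume:
  Biogas = VS * specific_yield = 1077.72 * 0.44
  Biogas = 474.20 m^3

474.20


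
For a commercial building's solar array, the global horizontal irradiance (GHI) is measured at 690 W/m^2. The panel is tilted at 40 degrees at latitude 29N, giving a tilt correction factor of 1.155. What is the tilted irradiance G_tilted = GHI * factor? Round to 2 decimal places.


Identify the given values:
  GHI = 690 W/m^2, tilt correction factor = 1.155
Apply the formula G_tilted = GHI * factor:
  G_tilted = 690 * 1.155
  G_tilted = 796.95 W/m^2

796.95


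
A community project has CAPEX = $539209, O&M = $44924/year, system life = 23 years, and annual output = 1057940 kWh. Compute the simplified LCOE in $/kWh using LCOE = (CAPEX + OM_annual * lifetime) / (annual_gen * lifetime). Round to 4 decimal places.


Total cost = CAPEX + OM * lifetime = 539209 + 44924 * 23 = 539209 + 1033252 = 1572461
Total generation = annual * lifetime = 1057940 * 23 = 24332620 kWh
LCOE = 1572461 / 24332620
LCOE = 0.0646 $/kWh

0.0646


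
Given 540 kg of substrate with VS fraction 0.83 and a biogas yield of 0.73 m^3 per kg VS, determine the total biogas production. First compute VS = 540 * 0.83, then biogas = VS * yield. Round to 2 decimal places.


Compute volatile solids:
  VS = mass * VS_fraction = 540 * 0.83 = 448.2 kg
Calculate biogas volume:
  Biogas = VS * specific_yield = 448.2 * 0.73
  Biogas = 327.19 m^3

327.19


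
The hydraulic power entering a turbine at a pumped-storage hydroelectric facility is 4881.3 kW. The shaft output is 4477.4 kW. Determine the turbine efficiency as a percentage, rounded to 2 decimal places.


Turbine efficiency = (output power / input power) * 100
eta = (4477.4 / 4881.3) * 100
eta = 91.73%

91.73


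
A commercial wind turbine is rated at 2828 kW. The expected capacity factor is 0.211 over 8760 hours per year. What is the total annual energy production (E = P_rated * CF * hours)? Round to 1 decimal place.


Annual energy = rated_kW * capacity_factor * hours_per_year
Given: P_rated = 2828 kW, CF = 0.211, hours = 8760
E = 2828 * 0.211 * 8760
E = 5227162.1 kWh

5227162.1


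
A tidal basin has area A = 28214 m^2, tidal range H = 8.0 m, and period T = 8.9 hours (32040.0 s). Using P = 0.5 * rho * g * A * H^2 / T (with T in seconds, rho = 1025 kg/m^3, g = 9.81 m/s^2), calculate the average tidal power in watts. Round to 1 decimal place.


Convert period to seconds: T = 8.9 * 3600 = 32040.0 s
H^2 = 8.0^2 = 64.0
P = 0.5 * rho * g * A * H^2 / T
P = 0.5 * 1025 * 9.81 * 28214 * 64.0 / 32040.0
P = 283344.6 W

283344.6


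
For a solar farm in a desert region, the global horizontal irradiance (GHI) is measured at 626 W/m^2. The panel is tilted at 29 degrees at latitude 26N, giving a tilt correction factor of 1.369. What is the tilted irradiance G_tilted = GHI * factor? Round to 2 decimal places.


Identify the given values:
  GHI = 626 W/m^2, tilt correction factor = 1.369
Apply the formula G_tilted = GHI * factor:
  G_tilted = 626 * 1.369
  G_tilted = 856.99 W/m^2

856.99


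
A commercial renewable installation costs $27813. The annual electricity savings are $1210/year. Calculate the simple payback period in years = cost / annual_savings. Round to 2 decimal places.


Simple payback period = initial cost / annual savings
Payback = 27813 / 1210
Payback = 22.99 years

22.99


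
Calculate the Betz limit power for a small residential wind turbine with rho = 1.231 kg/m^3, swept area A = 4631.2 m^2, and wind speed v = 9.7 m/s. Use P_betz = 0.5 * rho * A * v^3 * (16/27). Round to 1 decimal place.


The Betz coefficient Cp_max = 16/27 = 0.5926
v^3 = 9.7^3 = 912.673
P_betz = 0.5 * rho * A * v^3 * Cp_max
P_betz = 0.5 * 1.231 * 4631.2 * 912.673 * 0.5926
P_betz = 1541675.7 W

1541675.7


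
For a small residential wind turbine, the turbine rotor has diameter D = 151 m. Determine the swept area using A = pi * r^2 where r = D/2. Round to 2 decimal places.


Compute the rotor radius:
  r = D / 2 = 151 / 2 = 75.5 m
Calculate swept area:
  A = pi * r^2 = pi * 75.5^2
  A = 17907.86 m^2

17907.86


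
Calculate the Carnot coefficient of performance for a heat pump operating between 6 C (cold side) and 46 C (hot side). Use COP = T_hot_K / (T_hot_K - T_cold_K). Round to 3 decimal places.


Convert to Kelvin:
  T_hot = 46 + 273.15 = 319.15 K
  T_cold = 6 + 273.15 = 279.15 K
Apply Carnot COP formula:
  COP = T_hot_K / (T_hot_K - T_cold_K) = 319.15 / 40.0
  COP = 7.979

7.979


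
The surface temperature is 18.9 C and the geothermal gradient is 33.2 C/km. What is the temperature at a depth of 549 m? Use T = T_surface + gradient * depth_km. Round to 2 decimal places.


Convert depth to km: 549 / 1000 = 0.549 km
Temperature increase = gradient * depth_km = 33.2 * 0.549 = 18.23 C
Temperature at depth = T_surface + delta_T = 18.9 + 18.23
T = 37.13 C

37.13


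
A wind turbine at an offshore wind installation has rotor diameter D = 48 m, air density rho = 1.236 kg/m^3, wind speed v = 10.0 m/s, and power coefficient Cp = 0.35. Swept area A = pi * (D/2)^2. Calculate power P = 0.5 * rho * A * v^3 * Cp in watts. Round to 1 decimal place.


Step 1 -- Compute swept area:
  A = pi * (D/2)^2 = pi * (48/2)^2 = 1809.56 m^2
Step 2 -- Apply wind power equation:
  P = 0.5 * rho * A * v^3 * Cp
  v^3 = 10.0^3 = 1000.0
  P = 0.5 * 1.236 * 1809.56 * 1000.0 * 0.35
  P = 391407.3 W

391407.3


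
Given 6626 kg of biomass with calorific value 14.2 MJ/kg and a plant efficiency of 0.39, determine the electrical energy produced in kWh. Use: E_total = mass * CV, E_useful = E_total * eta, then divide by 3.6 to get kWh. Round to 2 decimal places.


Total energy = mass * CV = 6626 * 14.2 = 94089.2 MJ
Useful energy = total * eta = 94089.2 * 0.39 = 36694.79 MJ
Convert to kWh: 36694.79 / 3.6
Useful energy = 10193.00 kWh

10193.00


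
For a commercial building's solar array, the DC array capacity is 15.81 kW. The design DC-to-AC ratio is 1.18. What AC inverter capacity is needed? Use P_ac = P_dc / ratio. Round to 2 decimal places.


The inverter AC capacity is determined by the DC/AC ratio.
Given: P_dc = 15.81 kW, DC/AC ratio = 1.18
P_ac = P_dc / ratio = 15.81 / 1.18
P_ac = 13.40 kW

13.40


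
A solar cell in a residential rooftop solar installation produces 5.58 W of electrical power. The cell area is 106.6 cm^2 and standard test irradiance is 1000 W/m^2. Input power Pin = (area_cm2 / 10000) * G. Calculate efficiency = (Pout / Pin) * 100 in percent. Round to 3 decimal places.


First compute the input power:
  Pin = area_cm2 / 10000 * G = 106.6 / 10000 * 1000 = 10.66 W
Then compute efficiency:
  Efficiency = (Pout / Pin) * 100 = (5.58 / 10.66) * 100
  Efficiency = 52.345%

52.345


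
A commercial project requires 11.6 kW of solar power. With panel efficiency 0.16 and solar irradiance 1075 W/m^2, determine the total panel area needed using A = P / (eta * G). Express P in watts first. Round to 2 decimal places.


Convert target power to watts: P = 11.6 * 1000 = 11600.0 W
Compute denominator: eta * G = 0.16 * 1075 = 172.0
Required area A = P / (eta * G) = 11600.0 / 172.0
A = 67.44 m^2

67.44


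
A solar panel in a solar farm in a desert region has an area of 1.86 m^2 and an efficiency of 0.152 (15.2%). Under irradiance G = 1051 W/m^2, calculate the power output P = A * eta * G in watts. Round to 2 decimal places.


Use the solar power formula P = A * eta * G.
Given: A = 1.86 m^2, eta = 0.152, G = 1051 W/m^2
P = 1.86 * 0.152 * 1051
P = 297.14 W

297.14


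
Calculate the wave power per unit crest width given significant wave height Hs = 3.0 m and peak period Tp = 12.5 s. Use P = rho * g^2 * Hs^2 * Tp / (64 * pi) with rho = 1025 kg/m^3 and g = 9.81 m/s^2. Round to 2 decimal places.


Apply wave power formula:
  g^2 = 9.81^2 = 96.2361
  Hs^2 = 3.0^2 = 9.0
  Numerator = rho * g^2 * Hs^2 * Tp = 1025 * 96.2361 * 9.0 * 12.5 = 11097225.28
  Denominator = 64 * pi = 201.0619
  P = 11097225.28 / 201.0619 = 55193.07 W/m

55193.07


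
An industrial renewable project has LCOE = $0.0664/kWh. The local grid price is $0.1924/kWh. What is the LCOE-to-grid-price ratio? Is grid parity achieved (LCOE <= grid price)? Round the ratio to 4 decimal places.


Compare LCOE to grid price:
  LCOE = $0.0664/kWh, Grid price = $0.1924/kWh
  Ratio = LCOE / grid_price = 0.0664 / 0.1924 = 0.3451
  Grid parity achieved (ratio <= 1)? yes

0.3451


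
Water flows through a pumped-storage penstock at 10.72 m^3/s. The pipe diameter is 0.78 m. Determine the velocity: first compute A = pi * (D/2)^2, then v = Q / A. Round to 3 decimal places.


Compute pipe cross-sectional area:
  A = pi * (D/2)^2 = pi * (0.78/2)^2 = 0.4778 m^2
Calculate velocity:
  v = Q / A = 10.72 / 0.4778
  v = 22.434 m/s

22.434


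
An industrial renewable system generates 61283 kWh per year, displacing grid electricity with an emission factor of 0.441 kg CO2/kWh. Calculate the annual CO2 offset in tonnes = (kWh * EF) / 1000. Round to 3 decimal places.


CO2 offset in kg = generation * emission_factor
CO2 offset = 61283 * 0.441 = 27025.8 kg
Convert to tonnes:
  CO2 offset = 27025.8 / 1000 = 27.026 tonnes

27.026


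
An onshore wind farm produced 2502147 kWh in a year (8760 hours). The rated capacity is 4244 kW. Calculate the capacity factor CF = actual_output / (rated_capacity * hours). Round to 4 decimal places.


Capacity factor = actual output / maximum possible output
Maximum possible = rated * hours = 4244 * 8760 = 37177440 kWh
CF = 2502147 / 37177440
CF = 0.0673

0.0673


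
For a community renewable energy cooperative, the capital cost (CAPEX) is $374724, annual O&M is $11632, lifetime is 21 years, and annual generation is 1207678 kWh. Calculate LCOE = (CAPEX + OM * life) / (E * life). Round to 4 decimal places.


Total cost = CAPEX + OM * lifetime = 374724 + 11632 * 21 = 374724 + 244272 = 618996
Total generation = annual * lifetime = 1207678 * 21 = 25361238 kWh
LCOE = 618996 / 25361238
LCOE = 0.0244 $/kWh

0.0244


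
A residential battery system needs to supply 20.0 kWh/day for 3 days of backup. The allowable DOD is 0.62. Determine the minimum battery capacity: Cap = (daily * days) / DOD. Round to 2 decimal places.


Total energy needed = daily * days = 20.0 * 3 = 60.0 kWh
Account for depth of discharge:
  Cap = total_energy / DOD = 60.0 / 0.62
  Cap = 96.77 kWh

96.77


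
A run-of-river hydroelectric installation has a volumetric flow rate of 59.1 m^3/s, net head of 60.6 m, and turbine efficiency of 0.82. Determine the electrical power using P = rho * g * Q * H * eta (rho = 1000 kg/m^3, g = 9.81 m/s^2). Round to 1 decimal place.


Apply the hydropower formula P = rho * g * Q * H * eta
rho * g = 1000 * 9.81 = 9810.0
P = 9810.0 * 59.1 * 60.6 * 0.82
P = 28809980.5 W

28809980.5


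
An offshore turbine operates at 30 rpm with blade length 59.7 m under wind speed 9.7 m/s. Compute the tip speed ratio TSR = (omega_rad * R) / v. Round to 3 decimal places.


Convert rotational speed to rad/s:
  omega = 30 * 2 * pi / 60 = 3.1416 rad/s
Compute tip speed:
  v_tip = omega * R = 3.1416 * 59.7 = 187.553 m/s
Tip speed ratio:
  TSR = v_tip / v_wind = 187.553 / 9.7 = 19.335

19.335


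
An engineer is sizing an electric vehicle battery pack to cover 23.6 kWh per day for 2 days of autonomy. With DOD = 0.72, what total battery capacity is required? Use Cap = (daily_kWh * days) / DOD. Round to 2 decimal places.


Total energy needed = daily * days = 23.6 * 2 = 47.2 kWh
Account for depth of discharge:
  Cap = total_energy / DOD = 47.2 / 0.72
  Cap = 65.56 kWh

65.56


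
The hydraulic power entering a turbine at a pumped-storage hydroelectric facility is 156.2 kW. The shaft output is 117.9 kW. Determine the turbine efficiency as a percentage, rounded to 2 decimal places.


Turbine efficiency = (output power / input power) * 100
eta = (117.9 / 156.2) * 100
eta = 75.48%

75.48


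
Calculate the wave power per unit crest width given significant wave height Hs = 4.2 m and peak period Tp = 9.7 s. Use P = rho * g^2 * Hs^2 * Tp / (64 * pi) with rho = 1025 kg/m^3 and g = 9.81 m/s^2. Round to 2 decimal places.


Apply wave power formula:
  g^2 = 9.81^2 = 96.2361
  Hs^2 = 4.2^2 = 17.64
  Numerator = rho * g^2 * Hs^2 * Tp = 1025 * 96.2361 * 17.64 * 9.7 = 16878435.76
  Denominator = 64 * pi = 201.0619
  P = 16878435.76 / 201.0619 = 83946.45 W/m

83946.45


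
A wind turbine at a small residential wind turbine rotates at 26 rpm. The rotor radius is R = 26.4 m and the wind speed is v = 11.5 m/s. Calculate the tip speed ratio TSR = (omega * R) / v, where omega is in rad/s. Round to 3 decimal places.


Convert rotational speed to rad/s:
  omega = 26 * 2 * pi / 60 = 2.7227 rad/s
Compute tip speed:
  v_tip = omega * R = 2.7227 * 26.4 = 71.88 m/s
Tip speed ratio:
  TSR = v_tip / v_wind = 71.88 / 11.5 = 6.250

6.250


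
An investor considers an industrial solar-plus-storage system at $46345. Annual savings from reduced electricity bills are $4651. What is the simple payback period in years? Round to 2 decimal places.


Simple payback period = initial cost / annual savings
Payback = 46345 / 4651
Payback = 9.96 years

9.96


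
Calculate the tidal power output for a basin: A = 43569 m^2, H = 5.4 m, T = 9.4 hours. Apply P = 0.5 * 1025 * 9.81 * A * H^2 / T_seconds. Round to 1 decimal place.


Convert period to seconds: T = 9.4 * 3600 = 33840.0 s
H^2 = 5.4^2 = 29.16
P = 0.5 * rho * g * A * H^2 / T
P = 0.5 * 1025 * 9.81 * 43569 * 29.16 / 33840.0
P = 188754.6 W

188754.6


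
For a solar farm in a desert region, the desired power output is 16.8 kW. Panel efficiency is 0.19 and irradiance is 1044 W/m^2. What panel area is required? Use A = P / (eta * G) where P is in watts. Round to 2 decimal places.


Convert target power to watts: P = 16.8 * 1000 = 16800.0 W
Compute denominator: eta * G = 0.19 * 1044 = 198.36
Required area A = P / (eta * G) = 16800.0 / 198.36
A = 84.69 m^2

84.69


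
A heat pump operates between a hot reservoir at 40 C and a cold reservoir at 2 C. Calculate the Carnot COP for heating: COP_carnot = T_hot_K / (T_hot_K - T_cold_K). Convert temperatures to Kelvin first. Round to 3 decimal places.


Convert to Kelvin:
  T_hot = 40 + 273.15 = 313.15 K
  T_cold = 2 + 273.15 = 275.15 K
Apply Carnot COP formula:
  COP = T_hot_K / (T_hot_K - T_cold_K) = 313.15 / 38.0
  COP = 8.241

8.241


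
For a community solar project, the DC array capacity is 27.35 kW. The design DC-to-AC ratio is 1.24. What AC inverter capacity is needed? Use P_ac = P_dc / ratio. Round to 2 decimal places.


The inverter AC capacity is determined by the DC/AC ratio.
Given: P_dc = 27.35 kW, DC/AC ratio = 1.24
P_ac = P_dc / ratio = 27.35 / 1.24
P_ac = 22.06 kW

22.06


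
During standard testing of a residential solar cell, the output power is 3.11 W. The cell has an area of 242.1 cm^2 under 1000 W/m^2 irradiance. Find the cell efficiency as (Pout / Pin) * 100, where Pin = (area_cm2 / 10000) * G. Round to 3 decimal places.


First compute the input power:
  Pin = area_cm2 / 10000 * G = 242.1 / 10000 * 1000 = 24.21 W
Then compute efficiency:
  Efficiency = (Pout / Pin) * 100 = (3.11 / 24.21) * 100
  Efficiency = 12.846%

12.846


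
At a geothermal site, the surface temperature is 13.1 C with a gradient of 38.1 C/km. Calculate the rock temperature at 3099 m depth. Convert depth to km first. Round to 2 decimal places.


Convert depth to km: 3099 / 1000 = 3.099 km
Temperature increase = gradient * depth_km = 38.1 * 3.099 = 118.07 C
Temperature at depth = T_surface + delta_T = 13.1 + 118.07
T = 131.17 C

131.17


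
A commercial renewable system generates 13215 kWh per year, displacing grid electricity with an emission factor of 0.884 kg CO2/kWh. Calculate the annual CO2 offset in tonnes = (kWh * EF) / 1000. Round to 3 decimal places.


CO2 offset in kg = generation * emission_factor
CO2 offset = 13215 * 0.884 = 11682.06 kg
Convert to tonnes:
  CO2 offset = 11682.06 / 1000 = 11.682 tonnes

11.682


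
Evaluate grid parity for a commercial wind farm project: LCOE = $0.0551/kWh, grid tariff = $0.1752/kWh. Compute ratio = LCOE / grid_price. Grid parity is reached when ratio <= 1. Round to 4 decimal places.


Compare LCOE to grid price:
  LCOE = $0.0551/kWh, Grid price = $0.1752/kWh
  Ratio = LCOE / grid_price = 0.0551 / 0.1752 = 0.3145
  Grid parity achieved (ratio <= 1)? yes

0.3145


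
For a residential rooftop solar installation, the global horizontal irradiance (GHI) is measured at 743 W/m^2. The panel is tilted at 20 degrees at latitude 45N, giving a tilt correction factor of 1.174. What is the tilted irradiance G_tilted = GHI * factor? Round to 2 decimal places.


Identify the given values:
  GHI = 743 W/m^2, tilt correction factor = 1.174
Apply the formula G_tilted = GHI * factor:
  G_tilted = 743 * 1.174
  G_tilted = 872.28 W/m^2

872.28


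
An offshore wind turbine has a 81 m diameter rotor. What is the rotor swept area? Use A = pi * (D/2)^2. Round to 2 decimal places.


Compute the rotor radius:
  r = D / 2 = 81 / 2 = 40.5 m
Calculate swept area:
  A = pi * r^2 = pi * 40.5^2
  A = 5153.00 m^2

5153.00


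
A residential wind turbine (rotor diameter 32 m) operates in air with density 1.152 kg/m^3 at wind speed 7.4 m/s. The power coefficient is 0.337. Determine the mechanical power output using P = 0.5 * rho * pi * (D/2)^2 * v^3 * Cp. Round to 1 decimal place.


Step 1 -- Compute swept area:
  A = pi * (D/2)^2 = pi * (32/2)^2 = 804.25 m^2
Step 2 -- Apply wind power equation:
  P = 0.5 * rho * A * v^3 * Cp
  v^3 = 7.4^3 = 405.224
  P = 0.5 * 1.152 * 804.25 * 405.224 * 0.337
  P = 63261.2 W

63261.2


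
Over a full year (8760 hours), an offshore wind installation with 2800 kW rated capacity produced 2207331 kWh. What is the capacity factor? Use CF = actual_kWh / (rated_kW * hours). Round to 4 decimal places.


Capacity factor = actual output / maximum possible output
Maximum possible = rated * hours = 2800 * 8760 = 24528000 kWh
CF = 2207331 / 24528000
CF = 0.0900

0.0900


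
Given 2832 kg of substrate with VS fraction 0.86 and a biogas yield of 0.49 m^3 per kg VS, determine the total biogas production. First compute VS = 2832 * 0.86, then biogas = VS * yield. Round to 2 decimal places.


Compute volatile solids:
  VS = mass * VS_fraction = 2832 * 0.86 = 2435.52 kg
Calculate biogas volume:
  Biogas = VS * specific_yield = 2435.52 * 0.49
  Biogas = 1193.40 m^3

1193.40


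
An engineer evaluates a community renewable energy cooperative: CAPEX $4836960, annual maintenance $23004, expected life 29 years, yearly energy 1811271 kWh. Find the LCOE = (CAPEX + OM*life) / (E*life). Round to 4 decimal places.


Total cost = CAPEX + OM * lifetime = 4836960 + 23004 * 29 = 4836960 + 667116 = 5504076
Total generation = annual * lifetime = 1811271 * 29 = 52526859 kWh
LCOE = 5504076 / 52526859
LCOE = 0.1048 $/kWh

0.1048


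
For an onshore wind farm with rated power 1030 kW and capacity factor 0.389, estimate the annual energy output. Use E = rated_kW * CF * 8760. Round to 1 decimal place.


Annual energy = rated_kW * capacity_factor * hours_per_year
Given: P_rated = 1030 kW, CF = 0.389, hours = 8760
E = 1030 * 0.389 * 8760
E = 3509869.2 kWh

3509869.2


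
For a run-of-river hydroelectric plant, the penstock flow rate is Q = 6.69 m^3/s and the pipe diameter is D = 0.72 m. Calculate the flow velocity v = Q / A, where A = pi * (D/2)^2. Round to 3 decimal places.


Compute pipe cross-sectional area:
  A = pi * (D/2)^2 = pi * (0.72/2)^2 = 0.4072 m^2
Calculate velocity:
  v = Q / A = 6.69 / 0.4072
  v = 16.431 m/s

16.431


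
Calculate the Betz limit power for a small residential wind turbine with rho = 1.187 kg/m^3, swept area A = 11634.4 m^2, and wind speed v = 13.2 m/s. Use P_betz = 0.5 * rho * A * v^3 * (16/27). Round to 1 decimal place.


The Betz coefficient Cp_max = 16/27 = 0.5926
v^3 = 13.2^3 = 2299.968
P_betz = 0.5 * rho * A * v^3 * Cp_max
P_betz = 0.5 * 1.187 * 11634.4 * 2299.968 * 0.5926
P_betz = 9411150.7 W

9411150.7


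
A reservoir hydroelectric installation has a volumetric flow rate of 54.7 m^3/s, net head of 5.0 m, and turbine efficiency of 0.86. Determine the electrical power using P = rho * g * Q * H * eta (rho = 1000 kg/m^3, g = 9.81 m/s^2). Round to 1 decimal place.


Apply the hydropower formula P = rho * g * Q * H * eta
rho * g = 1000 * 9.81 = 9810.0
P = 9810.0 * 54.7 * 5.0 * 0.86
P = 2307410.1 W

2307410.1


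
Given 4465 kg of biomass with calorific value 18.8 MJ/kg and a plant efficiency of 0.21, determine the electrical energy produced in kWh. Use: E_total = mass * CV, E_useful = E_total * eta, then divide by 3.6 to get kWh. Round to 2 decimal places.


Total energy = mass * CV = 4465 * 18.8 = 83942.0 MJ
Useful energy = total * eta = 83942.0 * 0.21 = 17627.82 MJ
Convert to kWh: 17627.82 / 3.6
Useful energy = 4896.62 kWh

4896.62


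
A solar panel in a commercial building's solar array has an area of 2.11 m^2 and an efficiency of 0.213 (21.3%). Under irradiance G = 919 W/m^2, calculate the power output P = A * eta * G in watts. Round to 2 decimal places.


Use the solar power formula P = A * eta * G.
Given: A = 2.11 m^2, eta = 0.213, G = 919 W/m^2
P = 2.11 * 0.213 * 919
P = 413.03 W

413.03


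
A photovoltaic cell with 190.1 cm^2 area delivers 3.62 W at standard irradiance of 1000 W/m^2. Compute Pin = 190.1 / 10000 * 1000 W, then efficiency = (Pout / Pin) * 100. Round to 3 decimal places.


First compute the input power:
  Pin = area_cm2 / 10000 * G = 190.1 / 10000 * 1000 = 19.01 W
Then compute efficiency:
  Efficiency = (Pout / Pin) * 100 = (3.62 / 19.01) * 100
  Efficiency = 19.043%

19.043


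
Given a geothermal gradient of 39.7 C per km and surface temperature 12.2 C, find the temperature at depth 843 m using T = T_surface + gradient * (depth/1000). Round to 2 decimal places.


Convert depth to km: 843 / 1000 = 0.843 km
Temperature increase = gradient * depth_km = 39.7 * 0.843 = 33.47 C
Temperature at depth = T_surface + delta_T = 12.2 + 33.47
T = 45.67 C

45.67


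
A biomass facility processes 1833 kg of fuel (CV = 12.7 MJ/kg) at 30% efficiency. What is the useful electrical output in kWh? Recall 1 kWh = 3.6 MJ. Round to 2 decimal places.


Total energy = mass * CV = 1833 * 12.7 = 23279.1 MJ
Useful energy = total * eta = 23279.1 * 0.3 = 6983.73 MJ
Convert to kWh: 6983.73 / 3.6
Useful energy = 1939.93 kWh

1939.93


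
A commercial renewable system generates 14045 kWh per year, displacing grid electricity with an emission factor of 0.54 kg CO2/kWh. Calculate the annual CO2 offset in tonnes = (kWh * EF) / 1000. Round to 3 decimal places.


CO2 offset in kg = generation * emission_factor
CO2 offset = 14045 * 0.54 = 7584.3 kg
Convert to tonnes:
  CO2 offset = 7584.3 / 1000 = 7.584 tonnes

7.584


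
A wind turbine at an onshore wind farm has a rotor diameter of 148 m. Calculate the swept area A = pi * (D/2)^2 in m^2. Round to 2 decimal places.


Compute the rotor radius:
  r = D / 2 = 148 / 2 = 74.0 m
Calculate swept area:
  A = pi * r^2 = pi * 74.0^2
  A = 17203.36 m^2

17203.36


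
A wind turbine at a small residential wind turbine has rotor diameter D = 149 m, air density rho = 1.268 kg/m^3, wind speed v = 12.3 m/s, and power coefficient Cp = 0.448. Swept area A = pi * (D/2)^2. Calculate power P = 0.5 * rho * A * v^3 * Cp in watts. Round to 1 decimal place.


Step 1 -- Compute swept area:
  A = pi * (D/2)^2 = pi * (149/2)^2 = 17436.62 m^2
Step 2 -- Apply wind power equation:
  P = 0.5 * rho * A * v^3 * Cp
  v^3 = 12.3^3 = 1860.867
  P = 0.5 * 1.268 * 17436.62 * 1860.867 * 0.448
  P = 9216054.3 W

9216054.3


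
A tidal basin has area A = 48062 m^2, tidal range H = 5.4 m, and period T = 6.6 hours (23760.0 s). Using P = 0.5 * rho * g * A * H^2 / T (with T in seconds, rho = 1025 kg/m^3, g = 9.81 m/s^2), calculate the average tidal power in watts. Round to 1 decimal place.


Convert period to seconds: T = 6.6 * 3600 = 23760.0 s
H^2 = 5.4^2 = 29.16
P = 0.5 * rho * g * A * H^2 / T
P = 0.5 * 1025 * 9.81 * 48062 * 29.16 / 23760.0
P = 296555.4 W

296555.4


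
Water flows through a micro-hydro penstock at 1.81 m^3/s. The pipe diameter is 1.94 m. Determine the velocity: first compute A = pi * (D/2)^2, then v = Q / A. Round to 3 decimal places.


Compute pipe cross-sectional area:
  A = pi * (D/2)^2 = pi * (1.94/2)^2 = 2.9559 m^2
Calculate velocity:
  v = Q / A = 1.81 / 2.9559
  v = 0.612 m/s

0.612


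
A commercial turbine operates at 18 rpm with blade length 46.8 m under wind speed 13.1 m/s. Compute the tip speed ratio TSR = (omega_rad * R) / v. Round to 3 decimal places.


Convert rotational speed to rad/s:
  omega = 18 * 2 * pi / 60 = 1.885 rad/s
Compute tip speed:
  v_tip = omega * R = 1.885 * 46.8 = 88.216 m/s
Tip speed ratio:
  TSR = v_tip / v_wind = 88.216 / 13.1 = 6.734

6.734


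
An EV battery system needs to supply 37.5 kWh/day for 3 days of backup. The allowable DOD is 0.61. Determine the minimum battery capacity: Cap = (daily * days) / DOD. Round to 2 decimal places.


Total energy needed = daily * days = 37.5 * 3 = 112.5 kWh
Account for depth of discharge:
  Cap = total_energy / DOD = 112.5 / 0.61
  Cap = 184.43 kWh

184.43


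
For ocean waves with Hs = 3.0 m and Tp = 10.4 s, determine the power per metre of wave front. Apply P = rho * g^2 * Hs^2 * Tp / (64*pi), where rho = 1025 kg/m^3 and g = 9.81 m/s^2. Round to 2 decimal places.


Apply wave power formula:
  g^2 = 9.81^2 = 96.2361
  Hs^2 = 3.0^2 = 9.0
  Numerator = rho * g^2 * Hs^2 * Tp = 1025 * 96.2361 * 9.0 * 10.4 = 9232891.43
  Denominator = 64 * pi = 201.0619
  P = 9232891.43 / 201.0619 = 45920.63 W/m

45920.63


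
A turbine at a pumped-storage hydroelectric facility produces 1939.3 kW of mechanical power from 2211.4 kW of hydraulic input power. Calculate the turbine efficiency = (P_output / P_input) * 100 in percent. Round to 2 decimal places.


Turbine efficiency = (output power / input power) * 100
eta = (1939.3 / 2211.4) * 100
eta = 87.70%

87.70


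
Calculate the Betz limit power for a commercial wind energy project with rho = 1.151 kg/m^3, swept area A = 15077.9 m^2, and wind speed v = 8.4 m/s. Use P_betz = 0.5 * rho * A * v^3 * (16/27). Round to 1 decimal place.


The Betz coefficient Cp_max = 16/27 = 0.5926
v^3 = 8.4^3 = 592.704
P_betz = 0.5 * rho * A * v^3 * Cp_max
P_betz = 0.5 * 1.151 * 15077.9 * 592.704 * 0.5926
P_betz = 3047756.5 W

3047756.5


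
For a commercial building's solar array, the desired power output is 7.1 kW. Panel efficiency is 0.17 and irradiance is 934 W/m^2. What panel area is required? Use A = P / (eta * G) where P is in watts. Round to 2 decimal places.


Convert target power to watts: P = 7.1 * 1000 = 7100.0 W
Compute denominator: eta * G = 0.17 * 934 = 158.78
Required area A = P / (eta * G) = 7100.0 / 158.78
A = 44.72 m^2

44.72


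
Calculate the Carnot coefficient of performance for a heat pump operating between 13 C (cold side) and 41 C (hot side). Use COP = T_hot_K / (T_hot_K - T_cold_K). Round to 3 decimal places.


Convert to Kelvin:
  T_hot = 41 + 273.15 = 314.15 K
  T_cold = 13 + 273.15 = 286.15 K
Apply Carnot COP formula:
  COP = T_hot_K / (T_hot_K - T_cold_K) = 314.15 / 28.0
  COP = 11.220

11.220


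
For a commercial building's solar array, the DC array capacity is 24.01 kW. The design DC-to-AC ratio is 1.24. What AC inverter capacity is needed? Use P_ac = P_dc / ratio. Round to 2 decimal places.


The inverter AC capacity is determined by the DC/AC ratio.
Given: P_dc = 24.01 kW, DC/AC ratio = 1.24
P_ac = P_dc / ratio = 24.01 / 1.24
P_ac = 19.36 kW

19.36


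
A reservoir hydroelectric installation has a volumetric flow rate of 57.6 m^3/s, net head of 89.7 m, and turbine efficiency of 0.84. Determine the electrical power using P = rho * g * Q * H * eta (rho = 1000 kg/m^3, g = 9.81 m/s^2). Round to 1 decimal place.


Apply the hydropower formula P = rho * g * Q * H * eta
rho * g = 1000 * 9.81 = 9810.0
P = 9810.0 * 57.6 * 89.7 * 0.84
P = 42575839.5 W

42575839.5


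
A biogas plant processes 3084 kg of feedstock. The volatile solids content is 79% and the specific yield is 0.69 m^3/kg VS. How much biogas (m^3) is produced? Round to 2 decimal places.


Compute volatile solids:
  VS = mass * VS_fraction = 3084 * 0.79 = 2436.36 kg
Calculate biogas volume:
  Biogas = VS * specific_yield = 2436.36 * 0.69
  Biogas = 1681.09 m^3

1681.09


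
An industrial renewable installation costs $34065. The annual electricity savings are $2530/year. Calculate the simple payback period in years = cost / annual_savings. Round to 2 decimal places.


Simple payback period = initial cost / annual savings
Payback = 34065 / 2530
Payback = 13.46 years

13.46


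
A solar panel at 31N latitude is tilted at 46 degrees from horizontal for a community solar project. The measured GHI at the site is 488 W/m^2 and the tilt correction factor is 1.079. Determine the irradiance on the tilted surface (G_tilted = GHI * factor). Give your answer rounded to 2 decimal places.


Identify the given values:
  GHI = 488 W/m^2, tilt correction factor = 1.079
Apply the formula G_tilted = GHI * factor:
  G_tilted = 488 * 1.079
  G_tilted = 526.55 W/m^2

526.55


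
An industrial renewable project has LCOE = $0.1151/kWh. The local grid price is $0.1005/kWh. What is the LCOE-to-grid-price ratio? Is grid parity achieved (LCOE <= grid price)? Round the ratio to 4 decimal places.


Compare LCOE to grid price:
  LCOE = $0.1151/kWh, Grid price = $0.1005/kWh
  Ratio = LCOE / grid_price = 0.1151 / 0.1005 = 1.1453
  Grid parity achieved (ratio <= 1)? no

1.1453
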